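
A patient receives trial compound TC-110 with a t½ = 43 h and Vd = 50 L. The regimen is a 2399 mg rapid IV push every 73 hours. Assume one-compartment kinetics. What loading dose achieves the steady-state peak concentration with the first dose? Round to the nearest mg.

f = (1/2)^(73/43) ≈ 0.308283; accumulation ratio R = 1/(1−f) ≈ 1.44568.
Loading dose to hit Cmax,ss on first dose: D_load = D_maint·R ≈ 2399 × 1.44568 ≈ 3468.19 mg.

3468 mg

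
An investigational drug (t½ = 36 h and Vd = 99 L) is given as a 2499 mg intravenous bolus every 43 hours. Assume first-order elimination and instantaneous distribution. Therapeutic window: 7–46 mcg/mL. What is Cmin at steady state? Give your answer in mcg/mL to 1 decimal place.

19.6 mcg/mL

k = ln2/t½ = ln2/36 ≈ 0.019254 h⁻¹; fraction remaining f = e^(−kτ) = e^(−0.019254×43) ≈ 0.4370.
Accumulation ratio R = 1/(1 − f) ≈ 1/0.5630 ≈ 1.7762.
Single-dose peak C₀ = D/Vd = 2499/99 ≈ 25.242 mcg/mL.
Cmax,ss = C₀/(1 − f) ≈ 25.242/0.5630 ≈ 44.835 mcg/mL.
Steady-state trough Cmin,ss = Cmax,ss·f ≈ 44.835 × 0.4370 ≈ 19.593 mcg/mL.
Trough 19.6 mcg/mL vs MEC 7 mcg/mL: adequate.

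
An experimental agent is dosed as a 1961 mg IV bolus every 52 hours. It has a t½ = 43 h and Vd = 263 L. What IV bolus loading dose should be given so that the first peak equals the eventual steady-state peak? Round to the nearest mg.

f = (1/2)^(52/43) ≈ 0.432478; accumulation ratio R = 1/(1−f) ≈ 1.76205.
Loading dose to hit Cmax,ss on first dose: D_load = D_maint·R ≈ 1961 × 1.76205 ≈ 3455.38 mg.

3455 mg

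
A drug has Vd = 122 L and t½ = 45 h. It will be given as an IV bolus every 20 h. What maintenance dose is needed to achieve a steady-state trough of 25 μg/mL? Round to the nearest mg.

τ/t½ = 20/45 ≈ 0.44444, so f = (1/2)^(20/45) ≈ 0.734867.
Cmin,ss = (D/Vd)·f/(1−f), so D = Cmin,ss·Vd·(1−f)/f.
D = 25 × 122 × (1−f)/f ≈ 25 × 122 × 0.36079 ≈ 1100.41 mg.

1100 mg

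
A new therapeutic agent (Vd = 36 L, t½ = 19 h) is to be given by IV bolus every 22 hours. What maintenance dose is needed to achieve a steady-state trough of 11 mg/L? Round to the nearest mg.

τ/t½ = 22/19 ≈ 1.1579, so f = (1/2)^(22/19) ≈ 0.448166.
Cmin,ss = (D/Vd)·f/(1−f), so D = Cmin,ss·Vd·(1−f)/f.
D = 11 × 36 × (1−f)/f ≈ 11 × 36 × 1.23132 ≈ 487.60 mg.

488 mg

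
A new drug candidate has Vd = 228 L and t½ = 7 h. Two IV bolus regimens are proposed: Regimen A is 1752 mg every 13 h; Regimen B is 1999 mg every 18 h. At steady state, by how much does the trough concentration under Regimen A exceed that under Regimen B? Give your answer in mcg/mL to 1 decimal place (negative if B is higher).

Regimen A: f = (1/2)^(13/7) ≈ 0.2760; Cmin,ss = (1752/228)·f/(1−f) ≈ 2.929 mcg/mL.
Regimen B: f = (1/2)^(18/7) ≈ 0.1682; Cmin,ss = (1999/228)·f/(1−f) ≈ 1.773 mcg/mL.
Difference ≈ 2.929 − 1.773 ≈ 1.156 mcg/mL.

1.2 mcg/mL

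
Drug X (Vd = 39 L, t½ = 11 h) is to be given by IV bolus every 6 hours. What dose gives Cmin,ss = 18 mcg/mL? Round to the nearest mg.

τ/t½ = 6/11 ≈ 0.54545, so f = (1/2)^(6/11) ≈ 0.685175.
Cmin,ss = (D/Vd)·f/(1−f), so D = Cmin,ss·Vd·(1−f)/f.
D = 18 × 39 × (1−f)/f ≈ 18 × 39 × 0.45948 ≈ 322.55 mg.

323 mg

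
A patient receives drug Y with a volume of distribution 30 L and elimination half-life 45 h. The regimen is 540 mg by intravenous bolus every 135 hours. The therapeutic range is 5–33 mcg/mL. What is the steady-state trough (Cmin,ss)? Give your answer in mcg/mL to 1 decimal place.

2.6 mcg/mL

The dosing interval is 3 half-lives, so f = 2^(−3) = 0.125.
Accumulation ratio R = 1/(1 − f) = 1/0.875 = 8/7.
Single-dose peak C₀ = D/Vd = 540/30 = 18 mcg/mL.
Steady-state peak Cmax,ss = C₀·R = 18 × 8/7 ≈ 20.571 mcg/mL.
Steady-state trough Cmin,ss = Cmax,ss·f ≈ 20.571 × 0.125 ≈ 2.571 mcg/mL.
Trough 2.6 mcg/mL vs MEC 5 mcg/mL: subtherapeutic.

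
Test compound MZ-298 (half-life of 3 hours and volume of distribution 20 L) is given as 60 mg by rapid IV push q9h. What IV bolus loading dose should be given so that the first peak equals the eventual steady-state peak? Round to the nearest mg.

69 mg

f = (1/2)^(9/3) ≈ 0.125000; accumulation ratio R = 1/(1−f) ≈ 1.14286.
Loading dose to hit Cmax,ss on first dose: D_load = D_maint·R ≈ 60 × 1.14286 ≈ 68.57 mg.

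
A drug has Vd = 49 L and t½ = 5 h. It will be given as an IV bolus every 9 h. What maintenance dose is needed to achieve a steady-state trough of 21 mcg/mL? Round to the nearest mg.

2554 mg

τ/t½ = 9/5 ≈ 1.8, so f = (1/2)^(9/5) ≈ 0.287175.
Cmin,ss = (D/Vd)·f/(1−f), so D = Cmin,ss·Vd·(1−f)/f.
D = 21 × 49 × (1−f)/f ≈ 21 × 49 × 2.48220 ≈ 2554.18 mg.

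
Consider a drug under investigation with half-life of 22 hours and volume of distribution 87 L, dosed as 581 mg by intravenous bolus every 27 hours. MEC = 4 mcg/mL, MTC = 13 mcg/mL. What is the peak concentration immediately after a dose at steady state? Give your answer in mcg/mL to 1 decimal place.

11.7 mcg/mL

τ/t½ = 27/22 ≈ 1.2273, so fraction remaining f = (1/2)^(27/22) ≈ 0.4271.
Accumulation ratio R = 1/(1 − f) ≈ 1/0.5729 ≈ 1.7455.
Single-dose peak C₀ = D/Vd = 581/87 ≈ 6.678 mcg/mL.
Cmax,ss = C₀/(1 − f) ≈ 6.678/0.5729 ≈ 11.656 mcg/mL.
Peak 11.7 mcg/mL vs MTC 13 mcg/mL: below toxic threshold.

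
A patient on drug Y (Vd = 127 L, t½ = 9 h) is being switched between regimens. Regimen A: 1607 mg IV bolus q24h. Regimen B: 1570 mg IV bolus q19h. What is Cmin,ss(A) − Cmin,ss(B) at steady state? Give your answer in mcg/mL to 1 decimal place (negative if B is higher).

-1.4 mcg/mL

Regimen A: f = (1/2)^(24/9) ≈ 0.1575; Cmin,ss = (1607/127)·f/(1−f) ≈ 2.365 mcg/mL.
Regimen B: f = (1/2)^(19/9) ≈ 0.2315; Cmin,ss = (1570/127)·f/(1−f) ≈ 3.724 mcg/mL.
Difference ≈ 2.365 − 3.724 ≈ -1.359 mcg/mL.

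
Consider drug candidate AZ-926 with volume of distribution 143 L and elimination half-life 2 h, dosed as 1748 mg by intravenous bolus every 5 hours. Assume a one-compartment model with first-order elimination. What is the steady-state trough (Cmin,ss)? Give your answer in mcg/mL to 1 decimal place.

k = ln2/t½ = ln2/2 ≈ 0.346574 h⁻¹; fraction remaining f = e^(−kτ) = e^(−0.346574×5) ≈ 0.1768.
Single-dose peak C₀ = D/Vd = 1748/143 ≈ 12.224 mcg/mL.
Steady-state trough Cmin,ss = C₀·f/(1−f) ≈ 12.224 × 0.1768/0.8232 ≈ 2.625 mcg/mL.

2.6 mcg/mL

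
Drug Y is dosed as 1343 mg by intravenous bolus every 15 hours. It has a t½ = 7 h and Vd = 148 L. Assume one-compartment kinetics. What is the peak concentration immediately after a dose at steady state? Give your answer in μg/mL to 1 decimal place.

11.7 μg/mL

k = ln2/t½ = ln2/7 ≈ 0.099021 h⁻¹; fraction remaining f = e^(−kτ) = e^(−0.099021×15) ≈ 0.2264.
At steady state, accumulation factor R = 1/(1 − e^(−kτ)) ≈ 1.2927.
Each bolus raises the concentration by D/Vd = 1343/148 ≈ 9.074 μg/mL.
Cmax,ss = C₀/(1 − f) ≈ 9.074/0.7736 ≈ 11.730 μg/mL.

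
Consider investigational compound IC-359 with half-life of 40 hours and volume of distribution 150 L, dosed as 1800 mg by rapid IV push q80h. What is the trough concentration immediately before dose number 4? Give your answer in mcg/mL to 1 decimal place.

f = (1/2)^(τ/t½) = (1/2)^(80/40) ≈ 0.2500.
C₀ = D/Vd = 1800/150 ≈ 12.000 mcg/mL.
Before the 4th dose, 3 doses have been given. Superposition: Cmin = C₀·(f + f² + … + f^3).
≈ 12.000 × (0.2500 + 0.0625 + 0.0156) ≈ 12.000 × 0.3281 ≈ 3.937 mcg/mL.

3.9 mcg/mL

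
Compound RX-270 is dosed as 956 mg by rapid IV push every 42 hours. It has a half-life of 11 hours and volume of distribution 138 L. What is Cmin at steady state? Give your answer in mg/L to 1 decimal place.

0.5 mg/L

k = ln2/t½ = ln2/11 ≈ 0.063013 h⁻¹; fraction remaining f = e^(−kτ) = e^(−0.063013×42) ≈ 0.0709.
Accumulation ratio R = 1/(1 − f) ≈ 1/0.9291 ≈ 1.0763.
Each bolus raises the concentration by D/Vd = 956/138 ≈ 6.928 mg/L.
Steady-state peak Cmax,ss = C₀·R ≈ 6.928 × 1.0763 ≈ 7.457 mg/L.
One interval later, Cmin,ss = Cmax,ss·e^(−kτ) ≈ 7.457 × 0.0709 ≈ 0.529 mg/L.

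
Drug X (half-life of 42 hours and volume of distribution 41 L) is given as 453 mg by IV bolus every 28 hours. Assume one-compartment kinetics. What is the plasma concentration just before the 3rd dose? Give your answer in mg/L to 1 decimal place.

11.3 mg/L

f = (1/2)^(τ/t½) = (1/2)^(28/42) ≈ 0.6300.
C₀ = D/Vd = 453/41 ≈ 11.049 mg/L.
Before the 3rd dose, 2 doses have been given. Superposition: Cmin = C₀·(f + f²).
≈ 11.049 × (0.6300 + 0.3969) ≈ 11.049 × 1.0269 ≈ 11.346 mg/L.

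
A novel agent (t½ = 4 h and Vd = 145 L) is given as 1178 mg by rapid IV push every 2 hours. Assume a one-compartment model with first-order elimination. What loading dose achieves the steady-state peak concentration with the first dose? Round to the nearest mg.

f = (1/2)^(2/4) ≈ 0.707107; accumulation ratio R = 1/(1−f) ≈ 3.41422.
Loading dose to hit Cmax,ss on first dose: D_load = D_maint·R ≈ 1178 × 3.41422 ≈ 4021.95 mg.

4022 mg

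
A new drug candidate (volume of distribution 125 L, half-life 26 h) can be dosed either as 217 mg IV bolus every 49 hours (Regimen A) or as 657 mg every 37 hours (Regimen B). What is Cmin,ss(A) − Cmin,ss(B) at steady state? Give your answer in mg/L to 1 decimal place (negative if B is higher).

Regimen A: f = (1/2)^(49/26) ≈ 0.2708; Cmin,ss = (217/125)·f/(1−f) ≈ 0.645 mg/L.
Regimen B: f = (1/2)^(37/26) ≈ 0.3729; Cmin,ss = (657/125)·f/(1−f) ≈ 3.125 mg/L.
Difference ≈ 0.645 − 3.125 ≈ -2.480 mg/L.

-2.5 mg/L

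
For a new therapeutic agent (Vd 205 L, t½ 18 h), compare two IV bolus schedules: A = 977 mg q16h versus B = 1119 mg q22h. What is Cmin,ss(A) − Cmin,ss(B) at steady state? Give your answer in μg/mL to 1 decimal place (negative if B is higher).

1.5 μg/mL

Regimen A: f = (1/2)^(16/18) ≈ 0.5400; Cmin,ss = (977/205)·f/(1−f) ≈ 5.595 μg/mL.
Regimen B: f = (1/2)^(22/18) ≈ 0.4286; Cmin,ss = (1119/205)·f/(1−f) ≈ 4.094 μg/mL.
Difference ≈ 5.595 − 4.094 ≈ 1.501 μg/mL.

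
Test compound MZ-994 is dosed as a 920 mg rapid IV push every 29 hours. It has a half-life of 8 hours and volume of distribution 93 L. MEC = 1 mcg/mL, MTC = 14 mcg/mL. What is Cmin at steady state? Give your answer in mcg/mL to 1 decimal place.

0.9 mcg/mL

Over one 29-h interval, 29/8 ≈ 3.625 half-lives elapse, leaving f ≈ 0.0811 of each dose.
Single-dose peak C₀ = D/Vd = 920/93 ≈ 9.892 mcg/mL.
Steady-state trough Cmin,ss = C₀·f/(1−f) ≈ 9.892 × 0.0811/0.9189 ≈ 0.873 mcg/mL.
Trough 0.9 mcg/mL vs MEC 1 mcg/mL: subtherapeutic.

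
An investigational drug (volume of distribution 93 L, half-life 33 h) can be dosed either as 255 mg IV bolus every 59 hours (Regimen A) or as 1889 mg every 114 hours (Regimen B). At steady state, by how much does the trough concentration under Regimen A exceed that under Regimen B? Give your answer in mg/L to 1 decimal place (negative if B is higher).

Regimen A: f = (1/2)^(59/33) ≈ 0.2896; Cmin,ss = (255/93)·f/(1−f) ≈ 1.118 mg/L.
Regimen B: f = (1/2)^(114/33) ≈ 0.0912; Cmin,ss = (1889/93)·f/(1−f) ≈ 2.038 mg/L.
Difference ≈ 1.118 − 2.038 ≈ -0.920 mg/L.

-0.9 mg/L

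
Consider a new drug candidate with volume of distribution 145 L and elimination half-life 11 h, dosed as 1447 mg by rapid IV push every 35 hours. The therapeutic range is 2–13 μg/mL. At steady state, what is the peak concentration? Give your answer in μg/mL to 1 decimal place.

11.2 μg/mL

τ/t½ = 35/11 ≈ 3.1818, so fraction remaining f = (1/2)^(35/11) ≈ 0.1102.
At steady state, accumulation factor R = 1/(1 − e^(−kτ)) ≈ 1.1238.
Each bolus raises the concentration by D/Vd = 1447/145 ≈ 9.979 μg/mL.
Steady-state peak Cmax,ss = C₀·R ≈ 9.979 × 1.1238 ≈ 11.214 μg/mL.
Peak 11.2 μg/mL vs MTC 13 μg/mL: below toxic threshold.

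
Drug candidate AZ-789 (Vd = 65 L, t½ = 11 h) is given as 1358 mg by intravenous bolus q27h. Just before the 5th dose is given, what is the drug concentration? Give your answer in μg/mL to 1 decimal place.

f = (1/2)^(τ/t½) = (1/2)^(27/11) ≈ 0.1824.
C₀ = D/Vd = 1358/65 ≈ 20.892 μg/mL.
Before the 5th dose, 4 doses have been given. Superposition: Cmin = C₀·(f + f² + … + f^4).
≈ 20.892 × (0.1824 + 0.0333 + 0.0061 + 0.0011) ≈ 20.892 × 0.2229 ≈ 4.657 μg/mL.

4.7 μg/mL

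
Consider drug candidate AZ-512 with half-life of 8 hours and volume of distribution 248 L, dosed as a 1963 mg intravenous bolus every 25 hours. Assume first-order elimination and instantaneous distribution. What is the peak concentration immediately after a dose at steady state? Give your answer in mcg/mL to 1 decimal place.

τ/t½ = 25/8 ≈ 3.125, so fraction remaining f = (1/2)^(25/8) ≈ 0.1146.
Accumulation ratio R = 1/(1 − f) ≈ 1/0.8854 ≈ 1.1294.
Single-dose peak C₀ = D/Vd = 1963/248 ≈ 7.915 mcg/mL.
Cmax,ss = C₀/(1 − f) ≈ 7.915/0.8854 ≈ 8.939 mcg/mL.

8.9 mcg/mL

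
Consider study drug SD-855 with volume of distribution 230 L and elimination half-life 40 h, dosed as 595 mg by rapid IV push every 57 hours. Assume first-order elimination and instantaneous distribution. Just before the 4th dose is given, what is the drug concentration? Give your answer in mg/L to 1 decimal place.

1.5 mg/L

f = (1/2)^(τ/t½) = (1/2)^(57/40) ≈ 0.3724.
C₀ = D/Vd = 595/230 ≈ 2.587 mg/L.
Before the 4th dose, 3 doses have been given. Superposition: Cmin = C₀·(f + f² + … + f^3).
≈ 2.587 × (0.3724 + 0.1387 + 0.0516) ≈ 2.587 × 0.5627 ≈ 1.456 mg/L.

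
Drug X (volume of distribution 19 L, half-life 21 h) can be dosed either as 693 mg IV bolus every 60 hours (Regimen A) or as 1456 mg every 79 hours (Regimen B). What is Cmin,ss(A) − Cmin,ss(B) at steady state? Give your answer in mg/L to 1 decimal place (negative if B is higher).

Regimen A: f = (1/2)^(60/21) ≈ 0.1380; Cmin,ss = (693/19)·f/(1−f) ≈ 5.839 mg/L.
Regimen B: f = (1/2)^(79/21) ≈ 0.0737; Cmin,ss = (1456/19)·f/(1−f) ≈ 6.097 mg/L.
Difference ≈ 5.839 − 6.097 ≈ -0.258 mg/L.

-0.3 mg/L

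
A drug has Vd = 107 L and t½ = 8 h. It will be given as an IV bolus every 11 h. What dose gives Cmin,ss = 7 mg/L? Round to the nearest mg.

τ/t½ = 11/8 ≈ 1.375, so f = (1/2)^(11/8) ≈ 0.385553.
Cmin,ss = (D/Vd)·f/(1−f), so D = Cmin,ss·Vd·(1−f)/f.
D = 7 × 107 × (1−f)/f ≈ 7 × 107 × 1.59368 ≈ 1193.67 mg.

1194 mg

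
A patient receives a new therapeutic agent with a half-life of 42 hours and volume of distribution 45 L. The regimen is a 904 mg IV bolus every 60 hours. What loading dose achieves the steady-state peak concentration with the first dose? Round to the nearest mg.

f = (1/2)^(60/42) ≈ 0.371499; accumulation ratio R = 1/(1−f) ≈ 1.59109.
Loading dose to hit Cmax,ss on first dose: D_load = D_maint·R ≈ 904 × 1.59109 ≈ 1438.35 mg.

1438 mg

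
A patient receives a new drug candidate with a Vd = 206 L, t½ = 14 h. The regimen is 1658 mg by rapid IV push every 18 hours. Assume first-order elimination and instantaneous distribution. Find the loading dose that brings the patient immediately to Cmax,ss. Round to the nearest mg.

2811 mg

f = (1/2)^(18/14) ≈ 0.410168; accumulation ratio R = 1/(1−f) ≈ 1.69540.
Loading dose to hit Cmax,ss on first dose: D_load = D_maint·R ≈ 1658 × 1.69540 ≈ 2810.97 mg.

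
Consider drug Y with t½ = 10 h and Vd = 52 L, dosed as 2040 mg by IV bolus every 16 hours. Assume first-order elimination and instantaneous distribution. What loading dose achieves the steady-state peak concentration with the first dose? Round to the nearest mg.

f = (1/2)^(16/10) ≈ 0.329877; accumulation ratio R = 1/(1−f) ≈ 1.49226.
Loading dose to hit Cmax,ss on first dose: D_load = D_maint·R ≈ 2040 × 1.49226 ≈ 3044.21 mg.

3044 mg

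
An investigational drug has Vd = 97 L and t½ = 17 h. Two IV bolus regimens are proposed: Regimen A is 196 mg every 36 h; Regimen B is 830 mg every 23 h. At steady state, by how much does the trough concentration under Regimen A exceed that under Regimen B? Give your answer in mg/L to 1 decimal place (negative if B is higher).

-4.9 mg/L

Regimen A: f = (1/2)^(36/17) ≈ 0.2304; Cmin,ss = (196/97)·f/(1−f) ≈ 0.605 mg/L.
Regimen B: f = (1/2)^(23/17) ≈ 0.3915; Cmin,ss = (830/97)·f/(1−f) ≈ 5.505 mg/L.
Difference ≈ 0.605 − 5.505 ≈ -4.900 mg/L.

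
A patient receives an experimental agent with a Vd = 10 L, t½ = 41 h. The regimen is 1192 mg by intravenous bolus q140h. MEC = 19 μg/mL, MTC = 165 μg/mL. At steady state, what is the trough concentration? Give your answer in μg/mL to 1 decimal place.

k = ln2/t½ = ln2/41 ≈ 0.016906 h⁻¹; fraction remaining f = e^(−kτ) = e^(−0.016906×140) ≈ 0.0938.
Accumulation ratio R = 1/(1 − f) ≈ 1/0.9062 ≈ 1.1035.
Single-dose peak C₀ = D/Vd = 1192/10 ≈ 119.200 μg/mL.
Steady-state peak Cmax,ss = C₀·R ≈ 119.200 × 1.1035 ≈ 131.537 μg/mL.
One interval later, Cmin,ss = Cmax,ss·e^(−kτ) ≈ 131.537 × 0.0938 ≈ 12.338 μg/mL.
Trough 12.3 μg/mL vs MEC 19 μg/mL: subtherapeutic.

12.3 μg/mL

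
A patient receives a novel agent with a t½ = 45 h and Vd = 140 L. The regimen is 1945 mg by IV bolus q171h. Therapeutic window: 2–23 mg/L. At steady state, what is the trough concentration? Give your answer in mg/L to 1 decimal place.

1.1 mg/L

Over one 171-h interval, 171/45 ≈ 3.8 half-lives elapse, leaving f ≈ 0.0718 of each dose.
Single-dose peak C₀ = D/Vd = 1945/140 ≈ 13.893 mg/L.
Steady-state trough Cmin,ss = C₀·f/(1−f) ≈ 13.893 × 0.0718/0.9282 ≈ 1.075 mg/L.
Trough 1.1 mg/L vs MEC 2 mg/L: subtherapeutic.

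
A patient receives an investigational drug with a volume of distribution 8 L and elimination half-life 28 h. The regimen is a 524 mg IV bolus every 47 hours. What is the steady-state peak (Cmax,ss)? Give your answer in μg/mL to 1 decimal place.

k = ln2/t½ = ln2/28 ≈ 0.024755 h⁻¹; fraction remaining f = e^(−kτ) = e^(−0.024755×47) ≈ 0.3124.
Accumulation ratio R = 1/(1 − f) ≈ 1/0.6876 ≈ 1.4543.
Each bolus raises the concentration by D/Vd = 524/8 ≈ 65.500 μg/mL.
Steady-state peak Cmax,ss = C₀·R ≈ 65.500 × 1.4543 ≈ 95.257 μg/mL.

95.3 μg/mL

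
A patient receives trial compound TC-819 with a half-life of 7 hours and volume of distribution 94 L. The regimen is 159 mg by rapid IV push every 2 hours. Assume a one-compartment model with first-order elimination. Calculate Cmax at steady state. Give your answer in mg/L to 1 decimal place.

9.4 mg/L

Over one 2-h interval, 2/7 ≈ 0.28571 half-lives elapse, leaving f ≈ 0.8203 of each dose.
At steady state, accumulation factor R = 1/(1 − e^(−kτ)) ≈ 5.5648.
Each bolus raises the concentration by D/Vd = 159/94 ≈ 1.691 mg/L.
Steady-state peak Cmax,ss = C₀·R ≈ 1.691 × 5.5648 ≈ 9.410 mg/L.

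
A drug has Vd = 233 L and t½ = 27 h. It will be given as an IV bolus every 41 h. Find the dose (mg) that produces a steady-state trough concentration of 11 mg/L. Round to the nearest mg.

4780 mg

τ/t½ = 41/27 ≈ 1.5185, so f = (1/2)^(41/27) ≈ 0.349044.
Cmin,ss = (D/Vd)·f/(1−f), so D = Cmin,ss·Vd·(1−f)/f.
D = 11 × 233 × (1−f)/f ≈ 11 × 233 × 1.86497 ≈ 4779.92 mg.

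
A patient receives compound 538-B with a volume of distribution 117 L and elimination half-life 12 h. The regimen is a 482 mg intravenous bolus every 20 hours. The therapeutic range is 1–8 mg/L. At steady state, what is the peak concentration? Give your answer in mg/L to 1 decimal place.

Over one 20-h interval, 20/12 ≈ 1.6667 half-lives elapse, leaving f ≈ 0.3150 of each dose.
Accumulation ratio R = 1/(1 − f) ≈ 1/0.6850 ≈ 1.4599.
Each bolus raises the concentration by D/Vd = 482/117 ≈ 4.120 mg/L.
Steady-state peak Cmax,ss = C₀·R ≈ 4.120 × 1.4599 ≈ 6.015 mg/L.
Peak 6.0 mg/L vs MTC 8 mg/L: below toxic threshold.

6.0 mg/L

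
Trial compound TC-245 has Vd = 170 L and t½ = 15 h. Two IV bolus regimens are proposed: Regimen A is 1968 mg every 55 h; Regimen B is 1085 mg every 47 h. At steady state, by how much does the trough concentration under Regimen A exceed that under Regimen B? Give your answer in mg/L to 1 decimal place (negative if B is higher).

0.2 mg/L

Regimen A: f = (1/2)^(55/15) ≈ 0.0787; Cmin,ss = (1968/170)·f/(1−f) ≈ 0.989 mg/L.
Regimen B: f = (1/2)^(47/15) ≈ 0.1140; Cmin,ss = (1085/170)·f/(1−f) ≈ 0.821 mg/L.
Difference ≈ 0.989 − 0.821 ≈ 0.168 mg/L.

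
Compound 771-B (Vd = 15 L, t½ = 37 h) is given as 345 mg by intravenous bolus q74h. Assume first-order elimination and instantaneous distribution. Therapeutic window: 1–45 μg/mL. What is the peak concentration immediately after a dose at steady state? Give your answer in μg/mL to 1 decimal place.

30.7 μg/mL

The dosing interval is 2 half-lives, so f = 2^(−2) = 0.25.
At steady state, R = 1/(1 − 0.25) = 4/3.
Single-dose peak C₀ = D/Vd = 345/15 = 23 μg/mL.
Steady-state peak Cmax,ss = C₀·R = 23 × 4/3 ≈ 30.667 μg/mL.
Peak 30.7 μg/mL vs MTC 45 μg/mL: below toxic threshold.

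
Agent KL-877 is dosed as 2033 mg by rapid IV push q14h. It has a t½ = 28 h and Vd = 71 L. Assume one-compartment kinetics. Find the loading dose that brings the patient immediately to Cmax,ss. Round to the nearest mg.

6941 mg

f = (1/2)^(14/28) ≈ 0.707107; accumulation ratio R = 1/(1−f) ≈ 3.41422.
Loading dose to hit Cmax,ss on first dose: D_load = D_maint·R ≈ 2033 × 3.41422 ≈ 6941.11 mg.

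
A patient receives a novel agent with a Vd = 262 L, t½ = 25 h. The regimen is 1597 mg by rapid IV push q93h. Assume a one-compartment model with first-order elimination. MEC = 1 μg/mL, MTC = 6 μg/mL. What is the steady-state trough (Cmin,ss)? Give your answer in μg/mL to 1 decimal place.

k = ln2/t½ = ln2/25 ≈ 0.027726 h⁻¹; fraction remaining f = e^(−kτ) = e^(−0.027726×93) ≈ 0.0759.
At steady state, accumulation factor R = 1/(1 − e^(−kτ)) ≈ 1.0821.
Single-dose peak C₀ = D/Vd = 1597/262 ≈ 6.095 μg/mL.
Steady-state peak Cmax,ss = C₀·R ≈ 6.095 × 1.0821 ≈ 6.595 μg/mL.
One interval later, Cmin,ss = Cmax,ss·e^(−kτ) ≈ 6.595 × 0.0759 ≈ 0.501 μg/mL.
Trough 0.5 μg/mL vs MEC 1 μg/mL: subtherapeutic.

0.5 μg/mL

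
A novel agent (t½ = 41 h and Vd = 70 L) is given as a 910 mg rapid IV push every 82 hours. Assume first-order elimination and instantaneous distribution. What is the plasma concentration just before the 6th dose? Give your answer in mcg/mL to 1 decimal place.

f = (1/2)^(τ/t½) = (1/2)^(82/41) ≈ 0.2500.
C₀ = D/Vd = 910/70 ≈ 13.000 mcg/mL.
Before the 6th dose, 5 doses have been given. Superposition: Cmin = C₀·(f + f² + … + f^5).
≈ 13.000 × (0.2500 + 0.0625 + 0.0156 + 0.0039 + 0.0010) ≈ 13.000 × 0.3330 ≈ 4.329 mcg/mL.

4.3 mcg/mL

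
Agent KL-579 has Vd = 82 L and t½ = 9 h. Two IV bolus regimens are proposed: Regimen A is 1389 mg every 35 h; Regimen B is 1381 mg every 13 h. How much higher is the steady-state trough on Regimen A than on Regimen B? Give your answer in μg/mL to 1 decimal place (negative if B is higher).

-8.6 μg/mL

Regimen A: f = (1/2)^(35/9) ≈ 0.0675; Cmin,ss = (1389/82)·f/(1−f) ≈ 1.226 μg/mL.
Regimen B: f = (1/2)^(13/9) ≈ 0.3674; Cmin,ss = (1381/82)·f/(1−f) ≈ 9.781 μg/mL.
Difference ≈ 1.226 − 9.781 ≈ -8.555 μg/mL.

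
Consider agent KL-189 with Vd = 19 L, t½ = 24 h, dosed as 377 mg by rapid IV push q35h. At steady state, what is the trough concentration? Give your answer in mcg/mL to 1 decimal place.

11.4 mcg/mL

Over one 35-h interval, 35/24 ≈ 1.4583 half-lives elapse, leaving f ≈ 0.3639 of each dose.
Each bolus raises the concentration by D/Vd = 377/19 ≈ 19.842 mcg/mL.
Steady-state trough Cmin,ss = C₀·f/(1−f) ≈ 19.842 × 0.3639/0.6361 ≈ 11.351 mcg/mL.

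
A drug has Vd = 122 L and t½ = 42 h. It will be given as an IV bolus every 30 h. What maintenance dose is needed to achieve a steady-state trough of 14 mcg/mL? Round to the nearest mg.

τ/t½ = 30/42 ≈ 0.71429, so f = (1/2)^(30/42) ≈ 0.609507.
Cmin,ss = (D/Vd)·f/(1−f), so D = Cmin,ss·Vd·(1−f)/f.
D = 14 × 122 × (1−f)/f ≈ 14 × 122 × 0.64067 ≈ 1094.26 mg.

1094 mg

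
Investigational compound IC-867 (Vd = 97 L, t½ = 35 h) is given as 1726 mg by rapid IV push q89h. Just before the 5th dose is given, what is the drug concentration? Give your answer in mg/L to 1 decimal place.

f = (1/2)^(τ/t½) = (1/2)^(89/35) ≈ 0.1716.
C₀ = D/Vd = 1726/97 ≈ 17.794 mg/L.
Before the 5th dose, 4 doses have been given. Superposition: Cmin = C₀·(f + f² + … + f^4).
≈ 17.794 × (0.1716 + 0.0294 + 0.0051 + 0.0009) ≈ 17.794 × 0.2070 ≈ 3.683 mg/L.

3.7 mg/L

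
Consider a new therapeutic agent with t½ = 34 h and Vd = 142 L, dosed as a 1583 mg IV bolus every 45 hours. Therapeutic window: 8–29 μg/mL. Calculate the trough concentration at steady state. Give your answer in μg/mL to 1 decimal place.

Over one 45-h interval, 45/34 ≈ 1.3235 half-lives elapse, leaving f ≈ 0.3996 of each dose.
Single-dose peak C₀ = D/Vd = 1583/142 ≈ 11.148 μg/mL.
Steady-state trough Cmin,ss = C₀·f/(1−f) ≈ 11.148 × 0.3996/0.6004 ≈ 7.420 μg/mL.
Trough 7.4 μg/mL vs MEC 8 μg/mL: subtherapeutic.

7.4 μg/mL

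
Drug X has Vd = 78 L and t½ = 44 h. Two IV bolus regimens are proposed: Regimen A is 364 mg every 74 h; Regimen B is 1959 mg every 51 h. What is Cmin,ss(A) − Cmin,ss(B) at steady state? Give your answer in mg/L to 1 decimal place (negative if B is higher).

Regimen A: f = (1/2)^(74/44) ≈ 0.3117; Cmin,ss = (364/78)·f/(1−f) ≈ 2.113 mg/L.
Regimen B: f = (1/2)^(51/44) ≈ 0.4478; Cmin,ss = (1959/78)·f/(1−f) ≈ 20.367 mg/L.
Difference ≈ 2.113 − 20.367 ≈ -18.254 mg/L.

-18.3 mg/L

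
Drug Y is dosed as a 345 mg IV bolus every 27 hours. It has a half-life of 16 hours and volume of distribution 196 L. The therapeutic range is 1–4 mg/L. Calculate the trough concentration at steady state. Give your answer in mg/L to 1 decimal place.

Over one 27-h interval, 27/16 ≈ 1.6875 half-lives elapse, leaving f ≈ 0.3105 of each dose.
Single-dose peak C₀ = D/Vd = 345/196 ≈ 1.760 mg/L.
Steady-state trough Cmin,ss = C₀·f/(1−f) ≈ 1.760 × 0.3105/0.6895 ≈ 0.793 mg/L.
Trough 0.8 mg/L vs MEC 1 mg/L: subtherapeutic.

0.8 mg/L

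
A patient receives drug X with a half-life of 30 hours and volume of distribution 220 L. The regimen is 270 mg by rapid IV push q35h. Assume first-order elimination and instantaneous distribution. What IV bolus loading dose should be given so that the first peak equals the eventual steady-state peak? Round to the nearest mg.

487 mg

f = (1/2)^(35/30) ≈ 0.445449; accumulation ratio R = 1/(1−f) ≈ 1.80326.
Loading dose to hit Cmax,ss on first dose: D_load = D_maint·R ≈ 270 × 1.80326 ≈ 486.88 mg.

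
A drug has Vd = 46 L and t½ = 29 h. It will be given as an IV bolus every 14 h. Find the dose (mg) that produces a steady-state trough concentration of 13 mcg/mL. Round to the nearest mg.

τ/t½ = 14/29 ≈ 0.48276, so f = (1/2)^(14/29) ≈ 0.715608.
Cmin,ss = (D/Vd)·f/(1−f), so D = Cmin,ss·Vd·(1−f)/f.
D = 13 × 46 × (1−f)/f ≈ 13 × 46 × 0.39741 ≈ 237.65 mg.

238 mg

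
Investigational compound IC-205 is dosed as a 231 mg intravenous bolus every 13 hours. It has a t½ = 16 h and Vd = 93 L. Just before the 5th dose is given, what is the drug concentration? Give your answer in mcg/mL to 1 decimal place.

f = (1/2)^(τ/t½) = (1/2)^(13/16) ≈ 0.5694.
C₀ = D/Vd = 231/93 ≈ 2.484 mcg/mL.
Before the 5th dose, 4 doses have been given. Superposition: Cmin = C₀·(f + f² + … + f^4).
≈ 2.484 × (0.5694 + 0.3242 + 0.1846 + 0.1051) ≈ 2.484 × 1.1833 ≈ 2.939 mcg/mL.

2.9 mcg/mL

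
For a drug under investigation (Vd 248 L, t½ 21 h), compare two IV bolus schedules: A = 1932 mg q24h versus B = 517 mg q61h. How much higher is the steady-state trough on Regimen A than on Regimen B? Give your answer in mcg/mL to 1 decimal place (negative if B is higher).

6.1 mcg/mL

Regimen A: f = (1/2)^(24/21) ≈ 0.4529; Cmin,ss = (1932/248)·f/(1−f) ≈ 6.449 mcg/mL.
Regimen B: f = (1/2)^(61/21) ≈ 0.1335; Cmin,ss = (517/248)·f/(1−f) ≈ 0.321 mcg/mL.
Difference ≈ 6.449 − 0.321 ≈ 6.128 mcg/mL.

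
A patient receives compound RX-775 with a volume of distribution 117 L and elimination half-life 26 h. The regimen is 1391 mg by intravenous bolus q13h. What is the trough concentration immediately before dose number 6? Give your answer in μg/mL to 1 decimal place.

f = (1/2)^(τ/t½) = (1/2)^(13/26) ≈ 0.7071.
C₀ = D/Vd = 1391/117 ≈ 11.889 μg/mL.
Before the 6th dose, 5 doses have been given. Superposition: Cmin = C₀·(f + f² + … + f^5).
≈ 11.889 × (0.7071 + 0.5000 + 0.3535 + 0.2500 + 0.1768) ≈ 11.889 × 1.9874 ≈ 23.628 μg/mL.

23.6 μg/mL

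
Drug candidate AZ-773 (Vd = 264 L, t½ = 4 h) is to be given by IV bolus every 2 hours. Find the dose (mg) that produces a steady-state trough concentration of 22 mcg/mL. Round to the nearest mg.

τ/t½ = 2/4 ≈ 0.5, so f = (1/2)^(2/4) ≈ 0.707107.
Cmin,ss = (D/Vd)·f/(1−f), so D = Cmin,ss·Vd·(1−f)/f.
D = 22 × 264 × (1−f)/f ≈ 22 × 264 × 0.41421 ≈ 2405.73 mg.

2406 mg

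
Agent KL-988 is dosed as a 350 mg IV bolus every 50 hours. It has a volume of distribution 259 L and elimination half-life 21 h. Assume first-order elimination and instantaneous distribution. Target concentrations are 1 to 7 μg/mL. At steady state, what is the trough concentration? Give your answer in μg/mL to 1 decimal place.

τ/t½ = 50/21 ≈ 2.381, so fraction remaining f = (1/2)^(50/21) ≈ 0.1920.
At steady state, accumulation factor R = 1/(1 − e^(−kτ)) ≈ 1.2376.
Single-dose peak C₀ = D/Vd = 350/259 ≈ 1.351 μg/mL.
Steady-state peak Cmax,ss = C₀·R ≈ 1.351 × 1.2376 ≈ 1.672 μg/mL.
Steady-state trough Cmin,ss = Cmax,ss·f ≈ 1.672 × 0.1920 ≈ 0.321 μg/mL.
Trough 0.3 μg/mL vs MEC 1 μg/mL: subtherapeutic.

0.3 μg/mL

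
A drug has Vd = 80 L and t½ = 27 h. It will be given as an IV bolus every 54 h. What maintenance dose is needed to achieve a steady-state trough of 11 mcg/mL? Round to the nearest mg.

2640 mg

τ/t½ = 54/27 ≈ 2, so f = (1/2)^(54/27) ≈ 0.250000.
Cmin,ss = (D/Vd)·f/(1−f), so D = Cmin,ss·Vd·(1−f)/f.
D = 11 × 80 × (1−f)/f ≈ 11 × 80 × 3.00000 ≈ 2640.00 mg.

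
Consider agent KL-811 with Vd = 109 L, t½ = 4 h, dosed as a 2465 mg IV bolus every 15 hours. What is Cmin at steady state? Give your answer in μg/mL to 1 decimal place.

1.8 μg/mL

Over one 15-h interval, 15/4 ≈ 3.75 half-lives elapse, leaving f ≈ 0.0743 of each dose.
At steady state, accumulation factor R = 1/(1 − e^(−kτ)) ≈ 1.0803.
Each bolus raises the concentration by D/Vd = 2465/109 ≈ 22.615 μg/mL.
Cmax,ss = C₀/(1 − f) ≈ 22.615/0.9257 ≈ 24.430 μg/mL.
Steady-state trough Cmin,ss = Cmax,ss·f ≈ 24.430 × 0.0743 ≈ 1.815 μg/mL.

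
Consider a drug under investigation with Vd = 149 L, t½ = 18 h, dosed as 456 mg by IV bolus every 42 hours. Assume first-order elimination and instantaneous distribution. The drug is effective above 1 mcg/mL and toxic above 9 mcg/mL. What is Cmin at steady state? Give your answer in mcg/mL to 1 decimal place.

Over one 42-h interval, 42/18 ≈ 2.3333 half-lives elapse, leaving f ≈ 0.1984 of each dose.
Each bolus raises the concentration by D/Vd = 456/149 ≈ 3.060 mcg/mL.
Steady-state trough Cmin,ss = C₀·f/(1−f) ≈ 3.060 × 0.1984/0.8016 ≈ 0.757 mcg/mL.
Trough 0.8 mcg/mL vs MEC 1 mcg/mL: subtherapeutic.

0.8 mcg/mL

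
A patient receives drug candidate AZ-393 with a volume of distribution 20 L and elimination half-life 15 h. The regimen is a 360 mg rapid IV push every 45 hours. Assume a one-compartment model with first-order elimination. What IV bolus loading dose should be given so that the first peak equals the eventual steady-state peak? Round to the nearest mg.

411 mg

f = (1/2)^(45/15) ≈ 0.125000; accumulation ratio R = 1/(1−f) ≈ 1.14286.
Loading dose to hit Cmax,ss on first dose: D_load = D_maint·R ≈ 360 × 1.14286 ≈ 411.43 mg.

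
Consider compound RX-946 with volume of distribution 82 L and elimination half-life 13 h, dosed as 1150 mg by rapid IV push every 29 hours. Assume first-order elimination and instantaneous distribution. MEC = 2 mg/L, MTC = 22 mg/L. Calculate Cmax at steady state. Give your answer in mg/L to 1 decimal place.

17.8 mg/L

τ/t½ = 29/13 ≈ 2.2308, so fraction remaining f = (1/2)^(29/13) ≈ 0.2130.
At steady state, accumulation factor R = 1/(1 − e^(−kτ)) ≈ 1.2706.
Each bolus raises the concentration by D/Vd = 1150/82 ≈ 14.024 mg/L.
Steady-state peak Cmax,ss = C₀·R ≈ 14.024 × 1.2706 ≈ 17.819 mg/L.
Peak 17.8 mg/L vs MTC 22 mg/L: below toxic threshold.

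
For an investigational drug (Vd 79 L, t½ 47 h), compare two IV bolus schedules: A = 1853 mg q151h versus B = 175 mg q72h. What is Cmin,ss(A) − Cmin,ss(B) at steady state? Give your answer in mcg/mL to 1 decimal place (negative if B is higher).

1.7 mcg/mL

Regimen A: f = (1/2)^(151/47) ≈ 0.1079; Cmin,ss = (1853/79)·f/(1−f) ≈ 2.837 mcg/mL.
Regimen B: f = (1/2)^(72/47) ≈ 0.3458; Cmin,ss = (175/79)·f/(1−f) ≈ 1.171 mcg/mL.
Difference ≈ 2.837 − 1.171 ≈ 1.666 mcg/mL.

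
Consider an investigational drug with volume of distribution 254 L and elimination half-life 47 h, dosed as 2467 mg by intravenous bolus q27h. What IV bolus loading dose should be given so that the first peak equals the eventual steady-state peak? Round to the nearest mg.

f = (1/2)^(27/47) ≈ 0.671534; accumulation ratio R = 1/(1−f) ≈ 3.04446.
Loading dose to hit Cmax,ss on first dose: D_load = D_maint·R ≈ 2467 × 3.04446 ≈ 7510.68 mg.

7511 mg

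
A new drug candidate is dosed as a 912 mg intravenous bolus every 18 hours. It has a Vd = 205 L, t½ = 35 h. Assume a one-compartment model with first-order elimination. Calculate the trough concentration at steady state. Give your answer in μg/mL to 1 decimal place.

Over one 18-h interval, 18/35 ≈ 0.51429 half-lives elapse, leaving f ≈ 0.7001 of each dose.
At steady state, accumulation factor R = 1/(1 − e^(−kτ)) ≈ 3.3344.
Single-dose peak C₀ = D/Vd = 912/205 ≈ 4.449 μg/mL.
Cmax,ss = C₀/(1 − f) ≈ 4.449/0.2999 ≈ 14.835 μg/mL.
Steady-state trough Cmin,ss = Cmax,ss·f ≈ 14.835 × 0.7001 ≈ 10.386 μg/mL.

10.4 μg/mL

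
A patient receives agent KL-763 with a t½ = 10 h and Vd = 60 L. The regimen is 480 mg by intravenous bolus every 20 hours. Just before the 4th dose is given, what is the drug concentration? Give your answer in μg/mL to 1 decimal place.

f = (1/2)^(τ/t½) = (1/2)^(20/10) ≈ 0.2500.
C₀ = D/Vd = 480/60 ≈ 8.000 μg/mL.
Before the 4th dose, 3 doses have been given. Superposition: Cmin = C₀·(f + f² + … + f^3).
≈ 8.000 × (0.2500 + 0.0625 + 0.0156) ≈ 8.000 × 0.3281 ≈ 2.625 μg/mL.

2.6 μg/mL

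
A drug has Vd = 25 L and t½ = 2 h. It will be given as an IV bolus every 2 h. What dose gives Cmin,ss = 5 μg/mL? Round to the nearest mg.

τ/t½ = 2/2 ≈ 1, so f = (1/2)^(2/2) ≈ 0.500000.
Cmin,ss = (D/Vd)·f/(1−f), so D = Cmin,ss·Vd·(1−f)/f.
D = 5 × 25 × (1−f)/f ≈ 5 × 25 × 1.00000 ≈ 125.00 mg.

125 mg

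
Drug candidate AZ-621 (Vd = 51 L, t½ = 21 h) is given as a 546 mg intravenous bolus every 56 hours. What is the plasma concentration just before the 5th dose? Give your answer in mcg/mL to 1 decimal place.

f = (1/2)^(τ/t½) = (1/2)^(56/21) ≈ 0.1575.
C₀ = D/Vd = 546/51 ≈ 10.706 mcg/mL.
Before the 5th dose, 4 doses have been given. Superposition: Cmin = C₀·(f + f² + … + f^4).
≈ 10.706 × (0.1575 + 0.0248 + 0.0039 + 0.0006) ≈ 10.706 × 0.1868 ≈ 2.000 mcg/mL.

2.0 mcg/mL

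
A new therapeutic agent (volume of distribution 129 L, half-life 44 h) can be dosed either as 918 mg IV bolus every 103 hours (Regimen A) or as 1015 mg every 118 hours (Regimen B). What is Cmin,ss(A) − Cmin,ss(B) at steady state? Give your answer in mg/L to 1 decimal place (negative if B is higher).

Regimen A: f = (1/2)^(103/44) ≈ 0.1974; Cmin,ss = (918/129)·f/(1−f) ≈ 1.750 mg/L.
Regimen B: f = (1/2)^(118/44) ≈ 0.1558; Cmin,ss = (1015/129)·f/(1−f) ≈ 1.452 mg/L.
Difference ≈ 1.750 − 1.452 ≈ 0.298 mg/L.

0.3 mg/L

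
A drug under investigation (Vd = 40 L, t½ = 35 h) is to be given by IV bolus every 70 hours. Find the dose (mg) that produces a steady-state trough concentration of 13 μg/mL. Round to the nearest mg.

1560 mg

τ/t½ = 70/35 ≈ 2, so f = (1/2)^(70/35) ≈ 0.250000.
Cmin,ss = (D/Vd)·f/(1−f), so D = Cmin,ss·Vd·(1−f)/f.
D = 13 × 40 × (1−f)/f ≈ 13 × 40 × 3.00000 ≈ 1560.00 mg.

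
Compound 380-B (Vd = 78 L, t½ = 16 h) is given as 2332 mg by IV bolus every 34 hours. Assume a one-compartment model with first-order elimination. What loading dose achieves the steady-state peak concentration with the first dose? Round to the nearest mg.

f = (1/2)^(34/16) ≈ 0.229251; accumulation ratio R = 1/(1−f) ≈ 1.29744.
Loading dose to hit Cmax,ss on first dose: D_load = D_maint·R ≈ 2332 × 1.29744 ≈ 3025.63 mg.

3026 mg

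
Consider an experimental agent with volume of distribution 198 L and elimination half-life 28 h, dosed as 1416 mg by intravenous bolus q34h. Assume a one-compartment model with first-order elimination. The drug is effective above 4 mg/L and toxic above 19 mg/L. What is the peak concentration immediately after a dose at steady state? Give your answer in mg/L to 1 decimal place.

12.6 mg/L

k = ln2/t½ = ln2/28 ≈ 0.024755 h⁻¹; fraction remaining f = e^(−kτ) = e^(−0.024755×34) ≈ 0.4310.
Accumulation ratio R = 1/(1 − f) ≈ 1/0.5690 ≈ 1.7575.
Each bolus raises the concentration by D/Vd = 1416/198 ≈ 7.152 mg/L.
Steady-state peak Cmax,ss = C₀·R ≈ 7.152 × 1.7575 ≈ 12.570 mg/L.
Peak 12.6 mg/L vs MTC 19 mg/L: below toxic threshold.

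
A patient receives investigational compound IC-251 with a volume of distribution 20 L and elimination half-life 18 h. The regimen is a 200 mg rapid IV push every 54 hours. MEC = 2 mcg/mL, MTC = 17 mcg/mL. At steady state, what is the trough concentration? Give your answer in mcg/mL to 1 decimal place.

The dosing interval is 3 half-lives, so f = 2^(−3) = 0.125.
Accumulation ratio R = 1/(1 − f) = 1/0.875 = 8/7.
Single-dose peak C₀ = D/Vd = 200/20 = 10 mcg/mL.
Steady-state peak Cmax,ss = C₀·R = 10 × 8/7 ≈ 11.429 mcg/mL.
Steady-state trough Cmin,ss = Cmax,ss·f ≈ 11.429 × 0.125 ≈ 1.429 mcg/mL.
Trough 1.4 mcg/mL vs MEC 2 mcg/mL: subtherapeutic.

1.4 mcg/mL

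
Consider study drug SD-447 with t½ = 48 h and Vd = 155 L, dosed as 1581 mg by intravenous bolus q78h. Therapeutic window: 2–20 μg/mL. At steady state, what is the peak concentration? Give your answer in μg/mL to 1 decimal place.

τ/t½ = 78/48 ≈ 1.625, so fraction remaining f = (1/2)^(78/48) ≈ 0.3242.
At steady state, accumulation factor R = 1/(1 − e^(−kτ)) ≈ 1.4797.
Each bolus raises the concentration by D/Vd = 1581/155 ≈ 10.200 μg/mL.
Cmax,ss = C₀/(1 − f) ≈ 10.200/0.6758 ≈ 15.093 μg/mL.
Peak 15.1 μg/mL vs MTC 20 μg/mL: below toxic threshold.

15.1 μg/mL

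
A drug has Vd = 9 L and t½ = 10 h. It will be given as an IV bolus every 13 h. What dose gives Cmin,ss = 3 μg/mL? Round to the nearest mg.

τ/t½ = 13/10 ≈ 1.3, so f = (1/2)^(13/10) ≈ 0.406126.
Cmin,ss = (D/Vd)·f/(1−f), so D = Cmin,ss·Vd·(1−f)/f.
D = 3 × 9 × (1−f)/f ≈ 3 × 9 × 1.46229 ≈ 39.48 mg.

39 mg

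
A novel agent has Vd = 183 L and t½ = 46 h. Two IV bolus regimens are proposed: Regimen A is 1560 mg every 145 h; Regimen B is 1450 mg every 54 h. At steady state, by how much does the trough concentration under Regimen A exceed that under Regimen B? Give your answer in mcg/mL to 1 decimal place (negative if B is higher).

-5.2 mcg/mL

Regimen A: f = (1/2)^(145/46) ≈ 0.1125; Cmin,ss = (1560/183)·f/(1−f) ≈ 1.081 mcg/mL.
Regimen B: f = (1/2)^(54/46) ≈ 0.4432; Cmin,ss = (1450/183)·f/(1−f) ≈ 6.307 mcg/mL.
Difference ≈ 1.081 − 6.307 ≈ -5.226 mcg/mL.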